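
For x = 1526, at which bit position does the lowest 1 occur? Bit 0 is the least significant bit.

1

1526 = 10111110110
Trailing zeros: 1, so the lowest set bit is bit 1 (value 2).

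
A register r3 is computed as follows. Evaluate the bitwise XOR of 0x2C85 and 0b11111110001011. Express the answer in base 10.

0x2C85 = 10110010000101
b = 11111110001011
XOR → 01001100001110 = 4878

4878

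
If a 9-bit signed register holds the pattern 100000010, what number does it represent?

pattern = 100000010 (MSB is 1 ⇒ negative)
Invert: 011111101, add 1 → 011111110 = 254, so the value is -254.
(Equivalently: 258 - 2^9 = 258 - 512 = -254.)

-254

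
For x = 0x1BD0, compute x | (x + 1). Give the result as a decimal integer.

x = 1101111010000 = 7120
x + 1 = 1101111010001
OR    = 1101111010001 = 7121
(x | (x + 1) sets the lowest cleared bit.)

7121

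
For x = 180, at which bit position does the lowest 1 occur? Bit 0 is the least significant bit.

180 = 10110100
Trailing zeros: 2, so the lowest set bit is bit 2 (value 4).

2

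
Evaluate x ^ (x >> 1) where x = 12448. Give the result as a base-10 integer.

10480

x = 11000010100000 = 12448
x>>1 = 01100001010000
XOR  = 10100011110000 = 10480
(x ^ (x >> 1) gives the standard binary-reflected Gray code of x.)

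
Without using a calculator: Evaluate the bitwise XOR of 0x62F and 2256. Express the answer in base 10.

0x62F = 011000101111
2256 = 100011010000
XOR → 111011111111 = 3839

3839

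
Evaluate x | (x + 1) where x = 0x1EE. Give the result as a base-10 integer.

x = 111101110 = 494
x + 1 = 111101111
OR    = 111101111 = 495
(x | (x + 1) sets the lowest cleared bit.)

495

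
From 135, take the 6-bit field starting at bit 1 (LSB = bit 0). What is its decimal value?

v = 10000111
Shift right by 1: 1000011
Mask low 6 bits: 000011 = 3

3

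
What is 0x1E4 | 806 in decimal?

998

0x1E4 = 0111100100
806 = 1100100110
 OR → 1111100110 = 998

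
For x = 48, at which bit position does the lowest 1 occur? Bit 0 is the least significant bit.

4

48 = 110000
Trailing zeros: 4, so the lowest set bit is bit 4 (value 16).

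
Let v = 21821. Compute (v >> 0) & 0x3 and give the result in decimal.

v = 101010100111101
Shift right by 0: 101010100111101
Mask low 2 bits: 01 = 1

1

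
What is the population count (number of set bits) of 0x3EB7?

11

0x3EB7 = 11111010110111
Count the 1s: 1 + 1 + 1 + 1 + 1 + 1 + 1 + 1 + 1 + 1 + 1 = 11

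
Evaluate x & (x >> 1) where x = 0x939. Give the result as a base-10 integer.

24

x = 100100111001 = 2361
x>>1 = 010010011100
AND  = 000000011000 = 24
(x & (x >> 1) has a 1 wherever x has two consecutive 1 bits.)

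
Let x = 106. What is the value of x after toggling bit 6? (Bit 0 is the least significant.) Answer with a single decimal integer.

42

x = 01101010
bit 6 is currently 1; toggle it via x ^ (1 << 6) = x ^ 64
→ 00101010 = 42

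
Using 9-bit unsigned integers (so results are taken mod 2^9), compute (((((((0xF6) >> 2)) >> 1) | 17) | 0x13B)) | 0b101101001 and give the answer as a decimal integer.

383

0xF6 = 011110110
→ >> 2 → 000111101 = 61
→ >> 1 → 000011110 = 30
17 = 000010001
→ | → 000011111 = 31
0x13B = 100111011
→ | → 100111111 = 319
0b101101001 = 101101001
→ | → 101111111 = 383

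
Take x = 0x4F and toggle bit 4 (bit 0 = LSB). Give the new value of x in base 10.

x = 01001111
bit 4 is currently 0; toggle it via x ^ (1 << 4) = x ^ 16
→ 01011111 = 95

95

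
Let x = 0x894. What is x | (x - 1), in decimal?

2199

x = 100010010100 = 2196
x - 1 = 100010010011
OR    = 100010010111 = 2199
(x | (x - 1) sets all bits below the lowest set bit.)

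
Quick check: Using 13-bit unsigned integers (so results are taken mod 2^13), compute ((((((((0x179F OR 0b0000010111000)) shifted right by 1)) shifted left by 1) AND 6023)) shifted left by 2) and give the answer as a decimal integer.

7704

0x179F = 1011110011111
0b0000010111000 = 0000010111000
→ OR → 1011110111111 = 6079
→ shifted right by 1 → 0101111011111 = 3039
→ shifted left by 1 (mod 2^13) → 1011110111110 = 6078
6023 = 1011110000111
→ AND → 1011110000110 = 6022
→ shifted left by 2 (mod 2^13) → 1111000011000 = 7704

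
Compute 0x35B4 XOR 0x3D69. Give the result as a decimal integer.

2269

0x35B4 = 11010110110100
0x3D69 = 11110101101001
XOR → 00100011011101 = 2269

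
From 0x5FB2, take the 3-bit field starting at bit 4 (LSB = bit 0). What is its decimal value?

v = 101111110110010
Shift right by 4: 10111111011
Mask low 3 bits: 011 = 3

3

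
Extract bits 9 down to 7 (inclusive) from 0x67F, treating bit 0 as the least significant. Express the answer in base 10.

v = 011001111111
Shift right by 7: 01100
Mask low 3 bits: 100 = 4

4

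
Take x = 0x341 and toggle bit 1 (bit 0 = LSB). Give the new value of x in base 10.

x = 0001101000001
bit 1 is currently 0; toggle it via x ^ (1 << 1) = x ^ 2
→ 0001101000011 = 835

835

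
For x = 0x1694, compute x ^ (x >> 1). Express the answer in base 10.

x = 1011010010100 = 5780
x>>1 = 0101101001010
XOR  = 1110111011110 = 7646
(x ^ (x >> 1) gives the standard binary-reflected Gray code of x.)

7646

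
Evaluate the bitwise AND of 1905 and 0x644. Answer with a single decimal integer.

1905 = 11101110001
0x644 = 11001000100
AND → 11001000000 = 1600

1600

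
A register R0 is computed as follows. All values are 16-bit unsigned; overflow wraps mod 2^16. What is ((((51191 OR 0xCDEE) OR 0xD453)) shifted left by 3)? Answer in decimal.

51191 = 1100011111110111
0xCDEE = 1100110111101110
→ OR → 1100111111111111 = 53247
0xD453 = 1101010001010011
→ OR → 1101111111111111 = 57343
→ shifted left by 3 (mod 2^16) → 1111111111111000 = 65528

65528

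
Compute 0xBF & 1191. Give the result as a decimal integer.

0xBF = 00010111111
1191 = 10010100111
AND → 00010100111 = 167

167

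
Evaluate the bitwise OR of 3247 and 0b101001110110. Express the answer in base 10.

3247 = 110010101111
b = 101001110110
 OR → 111011111111 = 3839

3839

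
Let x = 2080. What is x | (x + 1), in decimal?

2081

x = 100000100000 = 2080
x + 1 = 100000100001
OR    = 100000100001 = 2081
(x | (x + 1) sets the lowest cleared bit.)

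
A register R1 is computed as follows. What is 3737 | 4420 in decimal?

8157

3737 = 0111010011001
4420 = 1000101000100
 OR → 1111111011101 = 8157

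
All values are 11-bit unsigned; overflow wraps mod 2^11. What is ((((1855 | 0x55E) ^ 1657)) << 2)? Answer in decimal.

1855 = 11100111111
0x55E = 10101011110
→ | → 11101111111 = 1919
1657 = 11001111001
→ ^ → 00100000110 = 262
→ << 2 (mod 2^11) → 10000011000 = 1048

1048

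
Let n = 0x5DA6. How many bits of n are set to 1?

9

0x5DA6 = 101110110100110
Count the 1s: 1 + 1 + 1 + 1 + 1 + 1 + 1 + 1 + 1 = 9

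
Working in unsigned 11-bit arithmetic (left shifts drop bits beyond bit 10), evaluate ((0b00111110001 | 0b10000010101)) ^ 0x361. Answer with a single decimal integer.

1684

0b00111110001 = 00111110001
0b10000010101 = 10000010101
→ | → 10111110101 = 1525
0x361 = 01101100001
→ ^ → 11010010100 = 1684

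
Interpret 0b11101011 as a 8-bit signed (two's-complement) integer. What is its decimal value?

-21

pattern = 11101011 (MSB is 1 ⇒ negative)
Invert: 00010100, add 1 → 00010101 = 21, so the value is -21.
(Equivalently: 235 - 2^8 = 235 - 256 = -21.)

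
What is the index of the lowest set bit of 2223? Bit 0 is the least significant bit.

2223 = 100010101111
Trailing zeros: 0, so the lowest set bit is bit 0 (value 1).

0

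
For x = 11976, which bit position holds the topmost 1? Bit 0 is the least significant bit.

11976 = 10111011001000
The topmost 1 is at position 13 (since 2^13 = 8192 ≤ 11976 < 16384).

13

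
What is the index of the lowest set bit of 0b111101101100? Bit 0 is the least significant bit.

0b111101101100 = 111101101100
Trailing zeros: 2, so the lowest set bit is bit 2 (value 4).

2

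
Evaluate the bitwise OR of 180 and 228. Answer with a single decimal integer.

244

180 = 10110100
228 = 11100100
 OR → 11110100 = 244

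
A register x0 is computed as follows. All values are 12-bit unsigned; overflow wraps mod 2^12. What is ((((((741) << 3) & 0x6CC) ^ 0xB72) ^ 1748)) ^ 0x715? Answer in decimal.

3259

741 = 001011100101
→ << 3 (mod 2^12) → 011100101000 = 1832
0x6CC = 011011001100
→ & → 011000001000 = 1544
0xB72 = 101101110010
→ ^ → 110101111010 = 3450
1748 = 011011010100
→ ^ → 101110101110 = 2990
0x715 = 011100010101
→ ^ → 110010111011 = 3259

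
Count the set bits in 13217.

7

13217 = 11001110100001
Count the 1s: 1 + 1 + 1 + 1 + 1 + 1 + 1 = 7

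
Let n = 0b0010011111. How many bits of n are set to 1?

n = 10011111
Count the 1s: 1 + 1 + 1 + 1 + 1 + 1 = 6

6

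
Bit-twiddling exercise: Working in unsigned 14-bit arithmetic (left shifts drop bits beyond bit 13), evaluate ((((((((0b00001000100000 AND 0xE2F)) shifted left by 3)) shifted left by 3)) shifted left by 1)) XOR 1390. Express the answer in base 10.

5486

0b00001000100000 = 00001000100000
0xE2F = 00111000101111
→ AND → 00001000100000 = 544
→ shifted left by 3 (mod 2^14) → 01000100000000 = 4352
→ shifted left by 3 (mod 2^14) → 00100000000000 = 2048
→ shifted left by 1 (mod 2^14) → 01000000000000 = 4096
1390 = 00010101101110
→ XOR → 01010101101110 = 5486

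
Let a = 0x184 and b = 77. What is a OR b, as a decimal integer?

0x184 = 110000100
77 = 001001101
 OR → 111001101 = 461

461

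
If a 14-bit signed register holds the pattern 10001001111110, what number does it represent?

pattern = 10001001111110 (MSB is 1 ⇒ negative)
Invert: 01110110000001, add 1 → 01110110000010 = 7554, so the value is -7554.
(Equivalently: 8830 - 2^14 = 8830 - 16384 = -7554.)

-7554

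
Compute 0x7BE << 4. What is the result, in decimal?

0x7BE = 000011110111110
shift left by 4 → 111101111100000 = 31712
(equivalently, 1982 × 2^4 = 1982 × 16)

31712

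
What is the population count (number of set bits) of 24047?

24047 = 101110111101111
Count the 1s: 1 + 1 + 1 + 1 + 1 + 1 + 1 + 1 + 1 + 1 + 1 + 1 = 12

12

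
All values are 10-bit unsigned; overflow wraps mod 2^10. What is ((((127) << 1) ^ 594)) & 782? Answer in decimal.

127 = 0001111111
→ << 1 (mod 2^10) → 0011111110 = 254
594 = 1001010010
→ ^ → 1010101100 = 684
782 = 1100001110
→ & → 1000001100 = 524

524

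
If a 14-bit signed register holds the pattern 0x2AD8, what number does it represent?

pattern = 10101011011000 (MSB is 1 ⇒ negative)
Invert: 01010100100111, add 1 → 01010100101000 = 5416, so the value is -5416.
(Equivalently: 10968 - 2^14 = 10968 - 16384 = -5416.)

-5416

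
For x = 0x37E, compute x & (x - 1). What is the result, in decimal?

x = 1101111110 = 894
x - 1 = 1101111101
AND   = 1101111100 = 892
(x & (x - 1) clears the lowest set bit of x.)

892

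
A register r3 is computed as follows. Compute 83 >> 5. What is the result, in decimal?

83 = 1010011
shift right by 5 → 0000010 = 2
(equivalently, floor(83 / 32))

2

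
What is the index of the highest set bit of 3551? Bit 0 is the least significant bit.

11

3551 = 110111011111
The topmost 1 is at position 11 (since 2^11 = 2048 ≤ 3551 < 4096).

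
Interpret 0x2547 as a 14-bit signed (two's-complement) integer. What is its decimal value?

pattern = 10010101000111 (MSB is 1 ⇒ negative)
Invert: 01101010111000, add 1 → 01101010111001 = 6841, so the value is -6841.
(Equivalently: 9543 - 2^14 = 9543 - 16384 = -6841.)

-6841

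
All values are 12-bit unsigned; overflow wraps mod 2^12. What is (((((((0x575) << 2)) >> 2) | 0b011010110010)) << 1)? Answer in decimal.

4078

0x575 = 010101110101
→ << 2 (mod 2^12) → 010111010100 = 1492
→ >> 2 → 000101110101 = 373
0b011010110010 = 011010110010
→ | → 011111110111 = 2039
→ << 1 (mod 2^12) → 111111101110 = 4078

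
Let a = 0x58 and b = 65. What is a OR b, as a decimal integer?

89

0x58 = 1011000
65 = 1000001
 OR → 1011001 = 89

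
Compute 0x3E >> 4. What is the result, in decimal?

0x3E = 111110
shift right by 4 → 000011 = 3
(equivalently, floor(62 / 16))

3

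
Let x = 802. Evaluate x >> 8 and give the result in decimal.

802 = 1100100010
shift right by 8 → 0000000011 = 3
(equivalently, floor(802 / 256))

3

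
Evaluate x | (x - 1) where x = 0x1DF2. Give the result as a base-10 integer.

x = 1110111110010 = 7666
x - 1 = 1110111110001
OR    = 1110111110011 = 7667
(x | (x - 1) sets all bits below the lowest set bit.)

7667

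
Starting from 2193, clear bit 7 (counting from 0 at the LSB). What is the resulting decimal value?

x = 100010010001
bit 7 is currently 1; clear it via x & ~(1 << 7) = x & ~128
→ 100000010001 = 2065

2065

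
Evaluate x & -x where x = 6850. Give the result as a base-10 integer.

x = 1101011000010 = 6850
-x (two's complement) = …0010100111110
AND   = 0000000000010 = 2
(x & -x isolates the lowest set bit of x.)

2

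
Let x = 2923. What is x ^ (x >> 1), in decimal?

x = 101101101011 = 2923
x>>1 = 010110110101
XOR  = 111011011110 = 3806
(x ^ (x >> 1) gives the standard binary-reflected Gray code of x.)

3806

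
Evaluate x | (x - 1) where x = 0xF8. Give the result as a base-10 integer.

255

x = 11111000 = 248
x - 1 = 11110111
OR    = 11111111 = 255
(x | (x - 1) sets all bits below the lowest set bit.)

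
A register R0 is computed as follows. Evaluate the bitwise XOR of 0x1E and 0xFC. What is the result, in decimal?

0x1E = 00011110
0xFC = 11111100
XOR → 11100010 = 226

226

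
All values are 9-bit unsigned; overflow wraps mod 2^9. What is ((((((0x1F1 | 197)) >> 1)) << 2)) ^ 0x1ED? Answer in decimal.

0x1F1 = 111110001
197 = 011000101
→ | → 111110101 = 501
→ >> 1 → 011111010 = 250
→ << 2 (mod 2^9) → 111101000 = 488
0x1ED = 111101101
→ ^ → 000000101 = 5

5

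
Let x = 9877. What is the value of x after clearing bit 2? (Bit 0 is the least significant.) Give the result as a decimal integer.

9873

x = 10011010010101
bit 2 is currently 1; clear it via x & ~(1 << 2) = x & ~4
→ 10011010010001 = 9873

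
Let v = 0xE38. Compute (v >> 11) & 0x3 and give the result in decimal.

1

v = 000111000111000
Shift right by 11: 0001
Mask low 2 bits: 01 = 1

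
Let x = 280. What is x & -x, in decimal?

8

x = 100011000 = 280
-x (two's complement) = …011101000
AND   = 000001000 = 8
(x & -x isolates the lowest set bit of x.)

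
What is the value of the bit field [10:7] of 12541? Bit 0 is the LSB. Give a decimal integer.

1

v = 11000011111101
Shift right by 7: 1100001
Mask low 4 bits: 0001 = 1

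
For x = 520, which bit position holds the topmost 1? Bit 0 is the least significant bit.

520 = 1000001000
The topmost 1 is at position 9 (since 2^9 = 512 ≤ 520 < 1024).

9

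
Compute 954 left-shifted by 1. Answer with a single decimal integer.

1908

954 = 01110111010
shift left by 1 → 11101110100 = 1908
(equivalently, 954 × 2^1 = 954 × 2)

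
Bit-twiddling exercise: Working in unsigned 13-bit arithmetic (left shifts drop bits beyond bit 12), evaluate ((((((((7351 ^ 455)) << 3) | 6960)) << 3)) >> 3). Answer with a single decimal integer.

7351 = 1110010110111
455 = 0000111000111
→ ^ → 1110101110000 = 7536
→ << 3 (mod 2^13) → 0101110000000 = 2944
6960 = 1101100110000
→ | → 1101110110000 = 7088
→ << 3 (mod 2^13) → 1110110000000 = 7552
→ >> 3 → 0001110110000 = 944

944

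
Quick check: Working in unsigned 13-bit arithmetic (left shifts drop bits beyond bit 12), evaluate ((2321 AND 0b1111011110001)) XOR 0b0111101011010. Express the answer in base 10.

1867

2321 = 0100100010001
0b1111011110001 = 1111011110001
→ AND → 0100000010001 = 2065
0b0111101011010 = 0111101011010
→ XOR → 0011101001011 = 1867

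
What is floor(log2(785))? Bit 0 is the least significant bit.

785 = 1100010001
The topmost 1 is at position 9 (since 2^9 = 512 ≤ 785 < 1024).

9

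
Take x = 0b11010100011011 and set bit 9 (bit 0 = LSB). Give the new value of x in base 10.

14107

x = 11010100011011
bit 9 is currently 0; set it via x | (1 << 9) = x | 512
→ 11011100011011 = 14107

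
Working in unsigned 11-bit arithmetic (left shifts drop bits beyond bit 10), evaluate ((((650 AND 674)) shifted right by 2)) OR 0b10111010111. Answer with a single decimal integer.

650 = 01010001010
674 = 01010100010
→ AND → 01010000010 = 642
→ shifted right by 2 → 00010100000 = 160
0b10111010111 = 10111010111
→ OR → 10111110111 = 1527

1527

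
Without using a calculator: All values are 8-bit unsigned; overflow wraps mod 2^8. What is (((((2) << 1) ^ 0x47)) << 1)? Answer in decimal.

2 = 00000010
→ << 1 (mod 2^8) → 00000100 = 4
0x47 = 01000111
→ ^ → 01000011 = 67
→ << 1 (mod 2^8) → 10000110 = 134

134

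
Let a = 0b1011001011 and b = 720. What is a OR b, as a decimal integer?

731

a = 1011001011
720 = 1011010000
 OR → 1011011011 = 731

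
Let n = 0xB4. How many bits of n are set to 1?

0xB4 = 10110100
Count the 1s: 1 + 1 + 1 + 1 = 4

4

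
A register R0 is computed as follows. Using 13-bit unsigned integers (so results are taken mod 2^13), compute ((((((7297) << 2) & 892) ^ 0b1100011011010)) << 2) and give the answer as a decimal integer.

7297 = 1110010000001
→ << 2 (mod 2^13) → 1001000000100 = 4612
892 = 0001101111100
→ & → 0001000000100 = 516
0b1100011011010 = 1100011011010
→ ^ → 1101011011110 = 6878
→ << 2 (mod 2^13) → 0101101111000 = 2936

2936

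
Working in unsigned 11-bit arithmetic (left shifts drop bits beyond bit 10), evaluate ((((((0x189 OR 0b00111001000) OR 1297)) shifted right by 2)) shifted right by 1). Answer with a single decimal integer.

187

0x189 = 00110001001
0b00111001000 = 00111001000
→ OR → 00111001001 = 457
1297 = 10100010001
→ OR → 10111011001 = 1497
→ shifted right by 2 → 00101110110 = 374
→ shifted right by 1 → 00010111011 = 187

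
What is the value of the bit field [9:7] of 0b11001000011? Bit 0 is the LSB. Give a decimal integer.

4

v = 11001000011
Shift right by 7: 1100
Mask low 3 bits: 100 = 4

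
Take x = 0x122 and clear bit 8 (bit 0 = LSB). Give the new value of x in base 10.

34

x = 0100100010
bit 8 is currently 1; clear it via x & ~(1 << 8) = x & ~256
→ 0000100010 = 34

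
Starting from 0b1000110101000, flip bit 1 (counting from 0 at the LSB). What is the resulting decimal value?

x = 1000110101000
bit 1 is currently 0; toggle it via x ^ (1 << 1) = x ^ 2
→ 1000110101010 = 4522

4522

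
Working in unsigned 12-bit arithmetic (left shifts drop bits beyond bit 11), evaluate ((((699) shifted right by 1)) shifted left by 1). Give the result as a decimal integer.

698

699 = 001010111011
→ shifted right by 1 → 000101011101 = 349
→ shifted left by 1 (mod 2^12) → 001010111010 = 698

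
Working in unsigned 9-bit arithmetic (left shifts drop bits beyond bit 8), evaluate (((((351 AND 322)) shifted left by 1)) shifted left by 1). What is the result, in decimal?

264

351 = 101011111
322 = 101000010
→ AND → 101000010 = 322
→ shifted left by 1 (mod 2^9) → 010000100 = 132
→ shifted left by 1 (mod 2^9) → 100001000 = 264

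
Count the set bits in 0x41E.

0x41E = 10000011110
Count the 1s: 1 + 1 + 1 + 1 + 1 = 5

5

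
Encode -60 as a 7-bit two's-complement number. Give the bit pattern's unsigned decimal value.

60 in 7 bits: 0111100
Invert: 1000011
Add 1:  1000100 = 68
(Check: 2^7 - 60 = 128 - 60 = 68.)

68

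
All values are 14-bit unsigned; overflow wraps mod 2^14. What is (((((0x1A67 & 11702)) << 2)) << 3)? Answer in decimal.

1216

0x1A67 = 01101001100111
11702 = 10110110110110
→ & → 00100000100110 = 2086
→ << 2 (mod 2^14) → 10000010011000 = 8344
→ << 3 (mod 2^14) → 00010011000000 = 1216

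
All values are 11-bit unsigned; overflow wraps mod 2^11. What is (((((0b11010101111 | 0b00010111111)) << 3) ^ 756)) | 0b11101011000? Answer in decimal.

0b11010101111 = 11010101111
0b00010111111 = 00010111111
→ | → 11010111111 = 1727
→ << 3 (mod 2^11) → 10111111000 = 1528
756 = 01011110100
→ ^ → 11100001100 = 1804
0b11101011000 = 11101011000
→ | → 11101011100 = 1884

1884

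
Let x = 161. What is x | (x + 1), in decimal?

163

x = 10100001 = 161
x + 1 = 10100010
OR    = 10100011 = 163
(x | (x + 1) sets the lowest cleared bit.)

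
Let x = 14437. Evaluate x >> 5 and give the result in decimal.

14437 = 11100001100101
shift right by 5 → 00000111000011 = 451
(equivalently, floor(14437 / 32))

451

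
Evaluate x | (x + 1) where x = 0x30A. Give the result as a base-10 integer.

x = 1100001010 = 778
x + 1 = 1100001011
OR    = 1100001011 = 779
(x | (x + 1) sets the lowest cleared bit.)

779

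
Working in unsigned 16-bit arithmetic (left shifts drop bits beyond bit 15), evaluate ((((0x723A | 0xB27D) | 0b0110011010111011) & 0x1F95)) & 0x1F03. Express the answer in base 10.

0x723A = 0111001000111010
0xB27D = 1011001001111101
→ | → 1111001001111111 = 62079
0b0110011010111011 = 0110011010111011
→ | → 1111011011111111 = 63231
0x1F95 = 0001111110010101
→ & → 0001011010010101 = 5781
0x1F03 = 0001111100000011
→ & → 0001011000000001 = 5633

5633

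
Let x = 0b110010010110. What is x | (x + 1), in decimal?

3223

x = 110010010110 = 3222
x + 1 = 110010010111
OR    = 110010010111 = 3223
(x | (x + 1) sets the lowest cleared bit.)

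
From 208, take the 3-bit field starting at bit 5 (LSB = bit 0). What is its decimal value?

v = 0000011010000
Shift right by 5: 00000110
Mask low 3 bits: 110 = 6

6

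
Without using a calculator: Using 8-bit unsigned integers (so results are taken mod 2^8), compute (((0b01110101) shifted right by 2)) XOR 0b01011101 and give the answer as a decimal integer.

64

0b01110101 = 01110101
→ shifted right by 2 → 00011101 = 29
0b01011101 = 01011101
→ XOR → 01000000 = 64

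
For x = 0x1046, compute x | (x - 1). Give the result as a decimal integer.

4167

x = 1000001000110 = 4166
x - 1 = 1000001000101
OR    = 1000001000111 = 4167
(x | (x - 1) sets all bits below the lowest set bit.)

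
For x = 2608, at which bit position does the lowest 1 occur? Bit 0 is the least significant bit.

4

2608 = 101000110000
Trailing zeros: 4, so the lowest set bit is bit 4 (value 16).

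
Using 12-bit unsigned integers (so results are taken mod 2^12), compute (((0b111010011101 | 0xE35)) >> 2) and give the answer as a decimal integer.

0b111010011101 = 111010011101
0xE35 = 111000110101
→ | → 111010111101 = 3773
→ >> 2 → 001110101111 = 943

943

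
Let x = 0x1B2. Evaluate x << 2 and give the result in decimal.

0x1B2 = 00110110010
shift left by 2 → 11011001000 = 1736
(equivalently, 434 × 2^2 = 434 × 4)

1736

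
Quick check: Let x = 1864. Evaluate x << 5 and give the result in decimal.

59648

1864 = 0000011101001000
shift left by 5 → 1110100100000000 = 59648
(equivalently, 1864 × 2^5 = 1864 × 32)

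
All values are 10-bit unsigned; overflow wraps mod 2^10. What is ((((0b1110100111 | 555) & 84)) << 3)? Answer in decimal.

0b1110100111 = 1110100111
555 = 1000101011
→ | → 1110101111 = 943
84 = 0001010100
→ & → 0000000100 = 4
→ << 3 (mod 2^10) → 0000100000 = 32

32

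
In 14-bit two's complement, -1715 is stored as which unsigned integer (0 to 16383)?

1715 in 14 bits: 00011010110011
Invert: 11100101001100
Add 1:  11100101001101 = 14669
(Check: 2^14 - 1715 = 16384 - 1715 = 14669.)

14669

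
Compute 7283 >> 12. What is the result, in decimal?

1

7283 = 1110001110011
shift right by 12 → 0000000000001 = 1
(equivalently, floor(7283 / 4096))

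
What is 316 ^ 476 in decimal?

224

316 = 100111100
476 = 111011100
XOR → 011100000 = 224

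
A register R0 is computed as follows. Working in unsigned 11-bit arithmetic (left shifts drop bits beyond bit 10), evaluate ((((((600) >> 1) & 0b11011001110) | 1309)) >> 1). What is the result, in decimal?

654

600 = 01001011000
→ >> 1 → 00100101100 = 300
0b11011001110 = 11011001110
→ & → 00000001100 = 12
1309 = 10100011101
→ | → 10100011101 = 1309
→ >> 1 → 01010001110 = 654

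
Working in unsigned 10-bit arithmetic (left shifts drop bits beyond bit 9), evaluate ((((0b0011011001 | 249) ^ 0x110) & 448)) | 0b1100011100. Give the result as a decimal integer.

988

0b0011011001 = 0011011001
249 = 0011111001
→ | → 0011111001 = 249
0x110 = 0100010000
→ ^ → 0111101001 = 489
448 = 0111000000
→ & → 0111000000 = 448
0b1100011100 = 1100011100
→ | → 1111011100 = 988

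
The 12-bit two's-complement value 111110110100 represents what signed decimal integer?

-76

pattern = 111110110100 (MSB is 1 ⇒ negative)
Invert: 000001001011, add 1 → 000001001100 = 76, so the value is -76.
(Equivalently: 4020 - 2^12 = 4020 - 4096 = -76.)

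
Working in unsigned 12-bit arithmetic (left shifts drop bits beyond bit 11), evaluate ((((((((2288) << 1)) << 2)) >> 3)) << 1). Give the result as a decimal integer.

480

2288 = 100011110000
→ << 1 (mod 2^12) → 000111100000 = 480
→ << 2 (mod 2^12) → 011110000000 = 1920
→ >> 3 → 000011110000 = 240
→ << 1 (mod 2^12) → 000111100000 = 480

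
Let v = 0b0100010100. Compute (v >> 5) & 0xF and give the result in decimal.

8

v = 0100010100
Shift right by 5: 01000
Mask low 4 bits: 1000 = 8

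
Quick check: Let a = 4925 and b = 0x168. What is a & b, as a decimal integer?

296

4925 = 1001100111101
0x168 = 0000101101000
AND → 0000100101000 = 296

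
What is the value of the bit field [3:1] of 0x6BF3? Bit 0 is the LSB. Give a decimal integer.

1

v = 110101111110011
Shift right by 1: 11010111111001
Mask low 3 bits: 001 = 1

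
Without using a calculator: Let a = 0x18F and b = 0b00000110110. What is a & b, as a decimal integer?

6

0x18F = 110001111
b = 000110110
AND → 000000110 = 6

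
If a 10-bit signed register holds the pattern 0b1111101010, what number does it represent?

pattern = 1111101010 (MSB is 1 ⇒ negative)
Invert: 0000010101, add 1 → 0000010110 = 22, so the value is -22.
(Equivalently: 1002 - 2^10 = 1002 - 1024 = -22.)

-22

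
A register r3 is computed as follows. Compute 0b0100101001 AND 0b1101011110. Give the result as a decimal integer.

a = 0100101001
b = 1101011110
AND → 0100001000 = 264

264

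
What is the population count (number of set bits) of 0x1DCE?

0x1DCE = 1110111001110
Count the 1s: 1 + 1 + 1 + 1 + 1 + 1 + 1 + 1 + 1 = 9

9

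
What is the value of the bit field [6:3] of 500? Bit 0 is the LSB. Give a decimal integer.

14

v = 111110100
Shift right by 3: 111110
Mask low 4 bits: 1110 = 14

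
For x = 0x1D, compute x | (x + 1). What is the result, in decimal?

x = 11101 = 29
x + 1 = 11110
OR    = 11111 = 31
(x | (x + 1) sets the lowest cleared bit.)

31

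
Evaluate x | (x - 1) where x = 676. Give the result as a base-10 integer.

679

x = 1010100100 = 676
x - 1 = 1010100011
OR    = 1010100111 = 679
(x | (x - 1) sets all bits below the lowest set bit.)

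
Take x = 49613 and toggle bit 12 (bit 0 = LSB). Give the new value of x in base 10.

53709

x = 1100000111001101
bit 12 is currently 0; toggle it via x ^ (1 << 12) = x ^ 4096
→ 1101000111001101 = 53709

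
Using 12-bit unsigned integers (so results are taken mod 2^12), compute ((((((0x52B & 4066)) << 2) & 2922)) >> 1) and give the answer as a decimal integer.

0x52B = 010100101011
4066 = 111111100010
→ & → 010100100010 = 1314
→ << 2 (mod 2^12) → 010010001000 = 1160
2922 = 101101101010
→ & → 000000001000 = 8
→ >> 1 → 000000000100 = 4

4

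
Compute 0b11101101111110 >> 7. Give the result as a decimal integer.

118

x = 11101101111110
shift right by 7 → 00000001110110 = 118
(equivalently, floor(15230 / 128))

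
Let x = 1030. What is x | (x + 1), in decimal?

x = 10000000110 = 1030
x + 1 = 10000000111
OR    = 10000000111 = 1031
(x | (x + 1) sets the lowest cleared bit.)

1031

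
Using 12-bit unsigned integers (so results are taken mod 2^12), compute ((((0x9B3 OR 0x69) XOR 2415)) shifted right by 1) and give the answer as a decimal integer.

0x9B3 = 100110110011
0x69 = 000001101001
→ OR → 100111111011 = 2555
2415 = 100101101111
→ XOR → 000010010100 = 148
→ shifted right by 1 → 000001001010 = 74

74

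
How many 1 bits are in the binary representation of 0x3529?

7

0x3529 = 11010100101001
Count the 1s: 1 + 1 + 1 + 1 + 1 + 1 + 1 = 7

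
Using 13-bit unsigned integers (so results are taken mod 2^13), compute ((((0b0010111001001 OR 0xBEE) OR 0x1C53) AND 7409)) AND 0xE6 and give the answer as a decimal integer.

224

0b0010111001001 = 0010111001001
0xBEE = 0101111101110
→ OR → 0111111101111 = 4079
0x1C53 = 1110001010011
→ OR → 1111111111111 = 8191
7409 = 1110011110001
→ AND → 1110011110001 = 7409
0xE6 = 0000011100110
→ AND → 0000011100000 = 224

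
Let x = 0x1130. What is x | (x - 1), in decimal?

x = 1000100110000 = 4400
x - 1 = 1000100101111
OR    = 1000100111111 = 4415
(x | (x - 1) sets all bits below the lowest set bit.)

4415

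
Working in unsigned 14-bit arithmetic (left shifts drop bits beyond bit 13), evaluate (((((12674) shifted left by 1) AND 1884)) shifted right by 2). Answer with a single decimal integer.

12674 = 11000110000010
→ shifted left by 1 (mod 2^14) → 10001100000100 = 8964
1884 = 00011101011100
→ AND → 00001100000100 = 772
→ shifted right by 2 → 00000011000001 = 193

193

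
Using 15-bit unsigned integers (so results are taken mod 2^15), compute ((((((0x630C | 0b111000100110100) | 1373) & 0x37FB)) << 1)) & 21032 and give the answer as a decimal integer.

0x630C = 110001100001100
0b111000100110100 = 111000100110100
→ | → 111001100111100 = 29500
1373 = 000010101011101
→ | → 111011101111101 = 30589
0x37FB = 011011111111011
→ & → 011011101111001 = 14201
→ << 1 (mod 2^15) → 110111011110010 = 28402
21032 = 101001000101000
→ & → 100001000100000 = 16928

16928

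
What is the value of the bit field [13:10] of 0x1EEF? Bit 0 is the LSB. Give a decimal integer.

v = 01111011101111
Shift right by 10: 0111
Mask low 4 bits: 0111 = 7

7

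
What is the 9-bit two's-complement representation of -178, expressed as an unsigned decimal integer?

178 in 9 bits: 010110010
Invert: 101001101
Add 1:  101001110 = 334
(Check: 2^9 - 178 = 512 - 178 = 334.)

334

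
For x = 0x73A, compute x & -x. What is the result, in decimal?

x = 11100111010 = 1850
-x (two's complement) = …00011000110
AND   = 00000000010 = 2
(x & -x isolates the lowest set bit of x.)

2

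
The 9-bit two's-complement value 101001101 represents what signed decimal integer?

-179

pattern = 101001101 (MSB is 1 ⇒ negative)
Invert: 010110010, add 1 → 010110011 = 179, so the value is -179.
(Equivalently: 333 - 2^9 = 333 - 512 = -179.)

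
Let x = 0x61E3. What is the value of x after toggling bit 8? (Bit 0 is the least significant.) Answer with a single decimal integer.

x = 110000111100011
bit 8 is currently 1; toggle it via x ^ (1 << 8) = x ^ 256
→ 110000011100011 = 24803

24803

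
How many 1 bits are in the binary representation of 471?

471 = 111010111
Count the 1s: 1 + 1 + 1 + 1 + 1 + 1 + 1 = 7

7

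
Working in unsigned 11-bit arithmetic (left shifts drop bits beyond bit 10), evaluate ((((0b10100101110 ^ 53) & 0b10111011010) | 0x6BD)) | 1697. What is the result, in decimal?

0b10100101110 = 10100101110
53 = 00000110101
→ ^ → 10100011011 = 1307
0b10111011010 = 10111011010
→ & → 10100011010 = 1306
0x6BD = 11010111101
→ | → 11110111111 = 1983
1697 = 11010100001
→ | → 11110111111 = 1983

1983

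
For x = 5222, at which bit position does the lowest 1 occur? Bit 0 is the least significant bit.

1

5222 = 1010001100110
Trailing zeros: 1, so the lowest set bit is bit 1 (value 2).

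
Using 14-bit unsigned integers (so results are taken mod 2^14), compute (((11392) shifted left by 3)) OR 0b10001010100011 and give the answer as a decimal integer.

9891

11392 = 10110010000000
→ shifted left by 3 (mod 2^14) → 10010000000000 = 9216
0b10001010100011 = 10001010100011
→ OR → 10011010100011 = 9891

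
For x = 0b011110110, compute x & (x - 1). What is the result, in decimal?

244

x = 11110110 = 246
x - 1 = 11110101
AND   = 11110100 = 244
(x & (x - 1) clears the lowest set bit of x.)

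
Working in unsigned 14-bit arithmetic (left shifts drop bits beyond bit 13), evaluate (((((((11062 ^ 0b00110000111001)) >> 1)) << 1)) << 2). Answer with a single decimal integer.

7224

11062 = 10101100110110
0b00110000111001 = 00110000111001
→ ^ → 10011100001111 = 9999
→ >> 1 → 01001110000111 = 4999
→ << 1 (mod 2^14) → 10011100001110 = 9998
→ << 2 (mod 2^14) → 01110000111000 = 7224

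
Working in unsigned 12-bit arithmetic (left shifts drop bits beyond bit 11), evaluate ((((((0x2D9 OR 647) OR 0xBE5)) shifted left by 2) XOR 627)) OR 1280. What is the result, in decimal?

3471

0x2D9 = 001011011001
647 = 001010000111
→ OR → 001011011111 = 735
0xBE5 = 101111100101
→ OR → 101111111111 = 3071
→ shifted left by 2 (mod 2^12) → 111111111100 = 4092
627 = 001001110011
→ XOR → 110110001111 = 3471
1280 = 010100000000
→ OR → 110110001111 = 3471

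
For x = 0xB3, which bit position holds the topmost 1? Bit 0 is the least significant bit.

0xB3 = 10110011
The topmost 1 is at position 7 (since 2^7 = 128 ≤ 179 < 256).

7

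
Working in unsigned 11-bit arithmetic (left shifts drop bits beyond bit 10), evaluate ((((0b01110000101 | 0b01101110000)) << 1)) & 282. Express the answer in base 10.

0b01110000101 = 01110000101
0b01101110000 = 01101110000
→ | → 01111110101 = 1013
→ << 1 (mod 2^11) → 11111101010 = 2026
282 = 00100011010
→ & → 00100001010 = 266

266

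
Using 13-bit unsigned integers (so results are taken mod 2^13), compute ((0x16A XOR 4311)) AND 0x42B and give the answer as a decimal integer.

0x16A = 0000101101010
4311 = 1000011010111
→ XOR → 1000110111101 = 4541
0x42B = 0010000101011
→ AND → 0000000101001 = 41

41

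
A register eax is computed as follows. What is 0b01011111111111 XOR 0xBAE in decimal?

a = 1011111111111
0xBAE = 0101110101110
XOR → 1110001010001 = 7249

7249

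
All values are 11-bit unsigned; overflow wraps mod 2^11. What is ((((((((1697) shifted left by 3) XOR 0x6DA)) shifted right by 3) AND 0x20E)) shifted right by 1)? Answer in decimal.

5

1697 = 11010100001
→ shifted left by 3 (mod 2^11) → 10100001000 = 1288
0x6DA = 11011011010
→ XOR → 01111010010 = 978
→ shifted right by 3 → 00001111010 = 122
0x20E = 01000001110
→ AND → 00000001010 = 10
→ shifted right by 1 → 00000000101 = 5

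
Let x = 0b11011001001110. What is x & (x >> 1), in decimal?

4614

x = 11011001001110 = 13902
x>>1 = 01101100100111
AND  = 01001000000110 = 4614
(x & (x >> 1) has a 1 wherever x has two consecutive 1 bits.)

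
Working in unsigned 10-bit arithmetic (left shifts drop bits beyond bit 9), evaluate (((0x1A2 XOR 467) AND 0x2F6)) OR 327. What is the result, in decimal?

0x1A2 = 0110100010
467 = 0111010011
→ XOR → 0001110001 = 113
0x2F6 = 1011110110
→ AND → 0001110000 = 112
327 = 0101000111
→ OR → 0101110111 = 375

375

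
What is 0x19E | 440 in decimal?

446

0x19E = 110011110
440 = 110111000
 OR → 110111110 = 446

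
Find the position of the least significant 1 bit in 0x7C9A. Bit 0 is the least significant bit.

0x7C9A = 111110010011010
Trailing zeros: 1, so the lowest set bit is bit 1 (value 2).

1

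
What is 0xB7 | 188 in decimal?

191

0xB7 = 10110111
188 = 10111100
 OR → 10111111 = 191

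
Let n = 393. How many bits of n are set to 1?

4

393 = 110001001
Count the 1s: 1 + 1 + 1 + 1 = 4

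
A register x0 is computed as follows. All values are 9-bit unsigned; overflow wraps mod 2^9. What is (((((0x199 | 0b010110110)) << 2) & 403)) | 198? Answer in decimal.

0x199 = 110011001
0b010110110 = 010110110
→ | → 110111111 = 447
→ << 2 (mod 2^9) → 011111100 = 252
403 = 110010011
→ & → 010010000 = 144
198 = 011000110
→ | → 011010110 = 214

214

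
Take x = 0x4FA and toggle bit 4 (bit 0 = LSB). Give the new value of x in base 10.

1258

x = 10011111010
bit 4 is currently 1; toggle it via x ^ (1 << 4) = x ^ 16
→ 10011101010 = 1258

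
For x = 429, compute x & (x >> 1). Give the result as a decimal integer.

132

x = 110101101 = 429
x>>1 = 011010110
AND  = 010000100 = 132
(x & (x >> 1) has a 1 wherever x has two consecutive 1 bits.)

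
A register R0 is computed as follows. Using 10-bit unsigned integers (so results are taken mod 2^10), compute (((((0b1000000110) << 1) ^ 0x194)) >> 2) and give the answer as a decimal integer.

0b1000000110 = 1000000110
→ << 1 (mod 2^10) → 0000001100 = 12
0x194 = 0110010100
→ ^ → 0110011000 = 408
→ >> 2 → 0001100110 = 102

102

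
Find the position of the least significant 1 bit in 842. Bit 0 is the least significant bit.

842 = 1101001010
Trailing zeros: 1, so the lowest set bit is bit 1 (value 2).

1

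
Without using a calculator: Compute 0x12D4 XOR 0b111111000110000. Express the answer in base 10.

27876

0x12D4 = 001001011010100
b = 111111000110000
XOR → 110110011100100 = 27876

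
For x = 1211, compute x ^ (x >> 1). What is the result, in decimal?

1766

x = 10010111011 = 1211
x>>1 = 01001011101
XOR  = 11011100110 = 1766
(x ^ (x >> 1) gives the standard binary-reflected Gray code of x.)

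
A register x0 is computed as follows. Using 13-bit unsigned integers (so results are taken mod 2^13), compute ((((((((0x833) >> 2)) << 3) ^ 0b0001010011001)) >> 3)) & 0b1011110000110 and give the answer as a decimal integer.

518

0x833 = 0100000110011
→ >> 2 → 0001000001100 = 524
→ << 3 (mod 2^13) → 1000001100000 = 4192
0b0001010011001 = 0001010011001
→ ^ → 1001011111001 = 4857
→ >> 3 → 0001001011111 = 607
0b1011110000110 = 1011110000110
→ & → 0001000000110 = 518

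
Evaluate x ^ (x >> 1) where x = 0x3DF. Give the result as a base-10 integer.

x = 1111011111 = 991
x>>1 = 0111101111
XOR  = 1000110000 = 560
(x ^ (x >> 1) gives the standard binary-reflected Gray code of x.)

560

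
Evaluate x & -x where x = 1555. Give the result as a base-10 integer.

x = 11000010011 = 1555
-x (two's complement) = …00111101101
AND   = 00000000001 = 1
(x & -x isolates the lowest set bit of x.)

1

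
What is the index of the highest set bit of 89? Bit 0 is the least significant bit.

6

89 = 1011001
The topmost 1 is at position 6 (since 2^6 = 64 ≤ 89 < 128).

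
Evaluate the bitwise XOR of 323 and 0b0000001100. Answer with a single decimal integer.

335

323 = 101000011
b = 000001100
XOR → 101001111 = 335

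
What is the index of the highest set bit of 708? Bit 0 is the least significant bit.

9

708 = 1011000100
The topmost 1 is at position 9 (since 2^9 = 512 ≤ 708 < 1024).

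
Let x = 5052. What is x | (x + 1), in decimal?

x = 1001110111100 = 5052
x + 1 = 1001110111101
OR    = 1001110111101 = 5053
(x | (x + 1) sets the lowest cleared bit.)

5053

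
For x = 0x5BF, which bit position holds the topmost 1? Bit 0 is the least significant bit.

10

0x5BF = 10110111111
The topmost 1 is at position 10 (since 2^10 = 1024 ≤ 1471 < 2048).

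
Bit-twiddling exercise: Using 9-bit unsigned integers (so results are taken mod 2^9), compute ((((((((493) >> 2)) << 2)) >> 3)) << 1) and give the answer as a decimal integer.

493 = 111101101
→ >> 2 → 001111011 = 123
→ << 2 (mod 2^9) → 111101100 = 492
→ >> 3 → 000111101 = 61
→ << 1 (mod 2^9) → 001111010 = 122

122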